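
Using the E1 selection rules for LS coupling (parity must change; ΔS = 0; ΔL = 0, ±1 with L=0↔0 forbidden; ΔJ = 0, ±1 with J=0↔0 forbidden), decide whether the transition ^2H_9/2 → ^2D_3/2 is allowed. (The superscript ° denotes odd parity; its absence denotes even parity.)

ΔS = 0: S: 1/2 → 1/2 — ok.
ΔJ = 0, ±1 (not J=0↔0): J: 9/2 → 3/2, ΔJ = -3 — fails.
ΔL = 0, ±1 (not L=0↔0): L: 5 → 2, ΔL = -3 — fails.
Parity must change: even → even — fails.
Rule(s) violated: parity, ΔL, ΔJ.

forbidden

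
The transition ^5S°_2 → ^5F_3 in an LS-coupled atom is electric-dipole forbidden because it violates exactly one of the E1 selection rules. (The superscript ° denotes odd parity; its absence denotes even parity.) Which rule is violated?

the ΔL = 0, ±1 rule

Parity must change: odd → even — passes.
ΔJ = 0, ±1 (not J=0↔0): J: 2 → 3, ΔJ = +1 — passes.
ΔL = 0, ±1 (not L=0↔0): L: 0 → 3, ΔL = +3 — fails.
ΔS = 0: S: 2 → 2 — passes.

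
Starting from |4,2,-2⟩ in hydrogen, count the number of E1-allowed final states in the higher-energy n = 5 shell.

4

E1 requires Δl = ±1, so l_f ∈ {1, 3}; with 0 ≤ l_f ≤ n_f−1 = 4, the allowed l_f values are {1, 3}.
For l_f = 1: m_f ∈ {m_i−1, m_i, m_i+1} ∩ [−1, 1] = {-1} → 1 state.
For l_f = 3: m_f ∈ {m_i−1, m_i, m_i+1} ∩ [−3, 3] = {-3, -2, -1} → 3 states.
Total: 4.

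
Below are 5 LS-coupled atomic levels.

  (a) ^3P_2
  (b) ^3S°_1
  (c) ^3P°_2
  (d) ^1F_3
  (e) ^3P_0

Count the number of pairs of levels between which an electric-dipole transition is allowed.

3

(a)–(b): allowed.
(a)–(c): allowed.
(a)–(d): forbidden (parity, ΔS, ΔL).
(a)–(e): forbidden (parity, ΔJ).
(b)–(c): forbidden (parity).
(b)–(d): forbidden (ΔS, ΔL, ΔJ).
(b)–(e): allowed.
(c)–(d): forbidden (ΔS, ΔL).
(c)–(e): forbidden (ΔJ).
(d)–(e): forbidden (parity, ΔS, ΔL, ΔJ).
Allowed pairs: 3 of 10.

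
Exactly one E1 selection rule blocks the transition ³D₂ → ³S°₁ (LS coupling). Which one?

Initial level: S=1, L=2, J=2, parity even. Final level: S=1, L=0, J=1, parity odd.
ΔS = 0: S: 1 → 1 — passes.
ΔJ = 0, ±1 (not J=0↔0): J: 2 → 1, ΔJ = -1 — passes.
ΔL = 0, ±1 (not L=0↔0): L: 2 → 0, ΔL = -2 — fails.
Parity must change: even → odd — passes.

the ΔL = 0, ±1 rule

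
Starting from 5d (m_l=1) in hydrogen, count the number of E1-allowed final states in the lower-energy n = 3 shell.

E1 requires Δl = ±1, so l_f ∈ {1, 3}; with 0 ≤ l_f ≤ n_f−1 = 2, the allowed l_f values are {1}.
For l_f = 1: m_f ∈ {m_i−1, m_i, m_i+1} ∩ [−1, 1] = {0, 1} → 2 states.
Total: 2.

2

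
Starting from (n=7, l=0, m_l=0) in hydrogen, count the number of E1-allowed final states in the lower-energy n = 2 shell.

3

E1 requires Δl = ±1, so l_f ∈ {-1, 1}; with 0 ≤ l_f ≤ n_f−1 = 1, the allowed l_f values are {1}.
For l_f = 1: m_f ∈ {m_i−1, m_i, m_i+1} ∩ [−1, 1] = {-1, 0, 1} → 3 states.
Total: 3.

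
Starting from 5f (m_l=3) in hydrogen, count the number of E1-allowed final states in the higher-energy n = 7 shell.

4

E1 requires Δl = ±1, so l_f ∈ {2, 4}; with 0 ≤ l_f ≤ n_f−1 = 6, the allowed l_f values are {2, 4}.
For l_f = 2: m_f ∈ {m_i−1, m_i, m_i+1} ∩ [−2, 2] = {2} → 1 state.
For l_f = 4: m_f ∈ {m_i−1, m_i, m_i+1} ∩ [−4, 4] = {2, 3, 4} → 3 states.
Total: 4.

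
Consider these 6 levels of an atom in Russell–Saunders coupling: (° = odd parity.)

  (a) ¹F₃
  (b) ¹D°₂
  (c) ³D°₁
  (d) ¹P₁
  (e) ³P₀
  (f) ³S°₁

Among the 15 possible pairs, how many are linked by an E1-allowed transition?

4

(a)–(b): allowed.
(a)–(c): forbidden (ΔS, ΔJ).
(a)–(d): forbidden (parity, ΔL, ΔJ).
(a)–(e): forbidden (parity, ΔS, ΔL, ΔJ).
(a)–(f): forbidden (ΔS, ΔL, ΔJ).
(b)–(c): forbidden (parity, ΔS).
(b)–(d): allowed.
(b)–(e): forbidden (ΔS, ΔJ).
(b)–(f): forbidden (parity, ΔS, ΔL).
(c)–(d): forbidden (ΔS).
(c)–(e): allowed.
(c)–(f): forbidden (parity, ΔL).
(d)–(e): forbidden (parity, ΔS).
(d)–(f): forbidden (ΔS).
(e)–(f): allowed.
Allowed pairs: 4 of 15.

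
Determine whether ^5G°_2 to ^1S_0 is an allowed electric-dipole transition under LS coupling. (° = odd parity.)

Initial level: S=2, L=4, J=2, parity odd. Final level: S=0, L=0, J=0, parity even.
ΔL = 0, ±1 (not L=0↔0): L: 4 → 0, ΔL = -4 — fails.
Parity must change: odd → even — passes.
ΔJ = 0, ±1 (not J=0↔0): J: 2 → 0, ΔJ = -2 — fails.
ΔS = 0: S: 2 → 0 — fails.
Rule(s) violated: ΔS, ΔL, ΔJ.

forbidden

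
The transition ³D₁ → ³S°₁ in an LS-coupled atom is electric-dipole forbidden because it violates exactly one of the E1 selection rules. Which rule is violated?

the ΔL = 0, ±1 rule

Reading off the term symbols: S 1→1, L 2→0, J 1→1, parity even→odd.
Parity must change: even → odd — satisfied.
ΔS = 0: S: 1 → 1 — satisfied.
ΔL = 0, ±1 (not L=0↔0): L: 2 → 0, ΔL = -2 — violated.
ΔJ = 0, ±1 (not J=0↔0): J: 1 → 1, ΔJ = +0 — satisfied.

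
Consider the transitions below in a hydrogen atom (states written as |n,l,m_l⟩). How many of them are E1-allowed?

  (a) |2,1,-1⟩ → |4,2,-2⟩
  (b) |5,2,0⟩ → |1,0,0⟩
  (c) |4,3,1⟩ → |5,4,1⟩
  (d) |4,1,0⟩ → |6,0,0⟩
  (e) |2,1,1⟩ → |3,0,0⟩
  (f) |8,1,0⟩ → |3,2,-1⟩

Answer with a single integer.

5

(a) allowed
(b) forbidden — Δl = -2 (E1 requires Δl = ±1)
(c) allowed
(d) allowed
(e) allowed
(f) allowed
Total allowed: 5 of 6.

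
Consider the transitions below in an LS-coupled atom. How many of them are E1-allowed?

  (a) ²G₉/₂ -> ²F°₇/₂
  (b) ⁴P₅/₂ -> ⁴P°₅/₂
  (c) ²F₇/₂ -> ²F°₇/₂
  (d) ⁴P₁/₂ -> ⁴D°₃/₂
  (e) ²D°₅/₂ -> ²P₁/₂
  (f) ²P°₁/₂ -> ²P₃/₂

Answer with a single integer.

(a) allowed
(b) allowed
(c) allowed
(d) allowed
(e) forbidden (ΔJ fails)
(f) allowed
Total allowed: 5 of 6.

5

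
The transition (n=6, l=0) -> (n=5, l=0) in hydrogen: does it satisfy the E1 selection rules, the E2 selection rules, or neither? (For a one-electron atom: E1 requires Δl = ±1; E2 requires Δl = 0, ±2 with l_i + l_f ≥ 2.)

Δl = 0 − 0 = +0; l_i + l_f = 0.
E1 (Δl = ±1): not satisfied.
E2 (Δl = 0,±2, l_i+l_f ≥ 2): not satisfied.

neither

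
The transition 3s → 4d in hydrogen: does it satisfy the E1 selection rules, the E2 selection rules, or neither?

Δl = 2 − 0 = +2; l_i + l_f = 2.
E1 (Δl = ±1): not satisfied.
E2 (Δl = 0,±2, l_i+l_f ≥ 2): satisfied.

E2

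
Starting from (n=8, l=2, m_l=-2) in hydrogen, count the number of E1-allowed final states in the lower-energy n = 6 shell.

E1 requires Δl = ±1, so l_f ∈ {1, 3}; with 0 ≤ l_f ≤ n_f−1 = 5, the allowed l_f values are {1, 3}.
For l_f = 1: m_f ∈ {m_i−1, m_i, m_i+1} ∩ [−1, 1] = {-1} → 1 state.
For l_f = 3: m_f ∈ {m_i−1, m_i, m_i+1} ∩ [−3, 3] = {-3, -2, -1} → 3 states.
Total: 4.

4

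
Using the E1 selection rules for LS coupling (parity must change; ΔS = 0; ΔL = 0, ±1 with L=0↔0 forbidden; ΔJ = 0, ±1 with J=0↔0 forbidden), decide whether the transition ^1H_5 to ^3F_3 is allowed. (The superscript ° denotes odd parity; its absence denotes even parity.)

Initial level: S=0, L=5, J=5, parity even. Final level: S=1, L=3, J=3, parity even.
Parity must change: even → even — violated.
ΔS = 0: S: 0 → 1 — violated.
ΔL = 0, ±1 (not L=0↔0): L: 5 → 3, ΔL = -2 — violated.
ΔJ = 0, ±1 (not J=0↔0): J: 5 → 3, ΔJ = -2 — violated.
Rule(s) violated: parity, ΔS, ΔL, ΔJ.

forbidden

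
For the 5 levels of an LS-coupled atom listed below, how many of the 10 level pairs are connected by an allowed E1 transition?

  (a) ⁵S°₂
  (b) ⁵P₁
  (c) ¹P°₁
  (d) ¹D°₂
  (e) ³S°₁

1

(a)–(b): allowed.
(a)–(c): forbidden (parity, ΔS).
(a)–(d): forbidden (parity, ΔS, ΔL).
(a)–(e): forbidden (parity, ΔS, ΔL).
(b)–(c): forbidden (ΔS).
(b)–(d): forbidden (ΔS).
(b)–(e): forbidden (ΔS).
(c)–(d): forbidden (parity).
(c)–(e): forbidden (parity, ΔS).
(d)–(e): forbidden (parity, ΔS, ΔL).
Allowed pairs: 1 of 10.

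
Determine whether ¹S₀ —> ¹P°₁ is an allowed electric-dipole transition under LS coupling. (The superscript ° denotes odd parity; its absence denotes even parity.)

Reading off the term symbols: S 0→0, L 0→1, J 0→1, parity even→odd.
Parity must change: even → odd — satisfied.
ΔS = 0: S: 0 → 0 — satisfied.
ΔJ = 0, ±1 (not J=0↔0): J: 0 → 1, ΔJ = +1 — satisfied.
ΔL = 0, ±1 (not L=0↔0): L: 0 → 1, ΔL = +1 — satisfied.
All four E1 rules are satisfied.

allowed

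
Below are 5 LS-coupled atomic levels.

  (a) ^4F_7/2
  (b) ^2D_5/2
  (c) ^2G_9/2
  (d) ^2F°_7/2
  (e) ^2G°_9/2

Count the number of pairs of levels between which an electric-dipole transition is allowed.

3

(a)–(b): forbidden (parity, ΔS).
(a)–(c): forbidden (parity, ΔS).
(a)–(d): forbidden (ΔS).
(a)–(e): forbidden (ΔS).
(b)–(c): forbidden (parity, ΔL, ΔJ).
(b)–(d): allowed.
(b)–(e): forbidden (ΔL, ΔJ).
(c)–(d): allowed.
(c)–(e): allowed.
(d)–(e): forbidden (parity).
Allowed pairs: 3 of 10.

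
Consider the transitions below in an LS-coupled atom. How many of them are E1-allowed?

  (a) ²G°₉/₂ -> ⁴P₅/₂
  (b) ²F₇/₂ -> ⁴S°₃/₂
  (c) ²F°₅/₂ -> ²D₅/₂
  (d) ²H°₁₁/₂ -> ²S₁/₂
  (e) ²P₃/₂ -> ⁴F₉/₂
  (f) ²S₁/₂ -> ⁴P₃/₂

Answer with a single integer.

(a) forbidden (ΔS, ΔL, ΔJ fail)
(b) forbidden (ΔS, ΔL, ΔJ fail)
(c) allowed
(d) forbidden (ΔL, ΔJ fail)
(e) forbidden (parity, ΔS, ΔL, ΔJ fail)
(f) forbidden (parity, ΔS fail)
Total allowed: 1 of 6.

1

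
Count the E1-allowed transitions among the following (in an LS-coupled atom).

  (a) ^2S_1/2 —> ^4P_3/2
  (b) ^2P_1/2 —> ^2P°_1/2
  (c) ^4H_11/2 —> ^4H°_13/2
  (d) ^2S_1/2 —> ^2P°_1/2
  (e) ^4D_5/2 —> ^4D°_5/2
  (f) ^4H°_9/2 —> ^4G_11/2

(a) forbidden (parity, ΔS fail)
(b) allowed
(c) allowed
(d) allowed
(e) allowed
(f) allowed
Total allowed: 5 of 6.

5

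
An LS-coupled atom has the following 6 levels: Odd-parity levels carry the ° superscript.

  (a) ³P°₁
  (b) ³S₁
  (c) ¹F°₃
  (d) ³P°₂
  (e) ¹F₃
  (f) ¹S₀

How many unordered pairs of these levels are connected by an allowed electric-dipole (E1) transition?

3

(a)–(b): allowed.
(a)–(c): forbidden (parity, ΔS, ΔL, ΔJ).
(a)–(d): forbidden (parity).
(a)–(e): forbidden (ΔS, ΔL, ΔJ).
(a)–(f): forbidden (ΔS).
(b)–(c): forbidden (ΔS, ΔL, ΔJ).
(b)–(d): allowed.
(b)–(e): forbidden (parity, ΔS, ΔL, ΔJ).
(b)–(f): forbidden (parity, ΔS, ΔL).
(c)–(d): forbidden (parity, ΔS, ΔL).
(c)–(e): allowed.
(c)–(f): forbidden (ΔL, ΔJ).
(d)–(e): forbidden (ΔS, ΔL).
(d)–(f): forbidden (ΔS, ΔJ).
(e)–(f): forbidden (parity, ΔL, ΔJ).
Allowed pairs: 3 of 15.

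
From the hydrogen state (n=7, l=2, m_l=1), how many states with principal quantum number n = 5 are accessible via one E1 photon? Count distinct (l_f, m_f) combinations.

5

E1 requires Δl = ±1, so l_f ∈ {1, 3}; with 0 ≤ l_f ≤ n_f−1 = 4, the allowed l_f values are {1, 3}.
For l_f = 1: m_f ∈ {m_i−1, m_i, m_i+1} ∩ [−1, 1] = {0, 1} → 2 states.
For l_f = 3: m_f ∈ {m_i−1, m_i, m_i+1} ∩ [−3, 3] = {0, 1, 2} → 3 states.
Total: 5.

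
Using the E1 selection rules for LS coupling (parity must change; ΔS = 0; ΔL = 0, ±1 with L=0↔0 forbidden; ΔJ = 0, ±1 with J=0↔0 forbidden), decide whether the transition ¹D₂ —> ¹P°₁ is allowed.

Initial level: S=0, L=2, J=2, parity even. Final level: S=0, L=1, J=1, parity odd.
Parity must change: even → odd — passes.
ΔS = 0: S: 0 → 0 — passes.
ΔL = 0, ±1 (not L=0↔0): L: 2 → 1, ΔL = -1 — passes.
ΔJ = 0, ±1 (not J=0↔0): J: 2 → 1, ΔJ = -1 — passes.
All four E1 rules are satisfied.

allowed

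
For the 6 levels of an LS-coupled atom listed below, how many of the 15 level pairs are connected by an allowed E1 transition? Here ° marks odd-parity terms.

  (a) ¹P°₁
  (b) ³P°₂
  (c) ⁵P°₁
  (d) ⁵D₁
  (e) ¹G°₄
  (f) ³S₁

(a)–(b): forbidden (parity, ΔS).
(a)–(c): forbidden (parity, ΔS).
(a)–(d): forbidden (ΔS).
(a)–(e): forbidden (parity, ΔL, ΔJ).
(a)–(f): forbidden (ΔS).
(b)–(c): forbidden (parity, ΔS).
(b)–(d): forbidden (ΔS).
(b)–(e): forbidden (parity, ΔS, ΔL, ΔJ).
(b)–(f): allowed.
(c)–(d): allowed.
(c)–(e): forbidden (parity, ΔS, ΔL, ΔJ).
(c)–(f): forbidden (ΔS).
(d)–(e): forbidden (ΔS, ΔL, ΔJ).
(d)–(f): forbidden (parity, ΔS, ΔL).
(e)–(f): forbidden (ΔS, ΔL, ΔJ).
Allowed pairs: 2 of 15.

2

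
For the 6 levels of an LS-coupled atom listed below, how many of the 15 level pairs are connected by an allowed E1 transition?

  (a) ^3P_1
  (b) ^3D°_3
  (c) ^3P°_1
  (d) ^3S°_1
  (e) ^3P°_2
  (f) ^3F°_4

3

(a)–(b): forbidden (ΔJ).
(a)–(c): allowed.
(a)–(d): allowed.
(a)–(e): allowed.
(a)–(f): forbidden (ΔL, ΔJ).
(b)–(c): forbidden (parity, ΔJ).
(b)–(d): forbidden (parity, ΔL, ΔJ).
(b)–(e): forbidden (parity).
(b)–(f): forbidden (parity).
(c)–(d): forbidden (parity).
(c)–(e): forbidden (parity).
(c)–(f): forbidden (parity, ΔL, ΔJ).
(d)–(e): forbidden (parity).
(d)–(f): forbidden (parity, ΔL, ΔJ).
(e)–(f): forbidden (parity, ΔL, ΔJ).
Allowed pairs: 3 of 15.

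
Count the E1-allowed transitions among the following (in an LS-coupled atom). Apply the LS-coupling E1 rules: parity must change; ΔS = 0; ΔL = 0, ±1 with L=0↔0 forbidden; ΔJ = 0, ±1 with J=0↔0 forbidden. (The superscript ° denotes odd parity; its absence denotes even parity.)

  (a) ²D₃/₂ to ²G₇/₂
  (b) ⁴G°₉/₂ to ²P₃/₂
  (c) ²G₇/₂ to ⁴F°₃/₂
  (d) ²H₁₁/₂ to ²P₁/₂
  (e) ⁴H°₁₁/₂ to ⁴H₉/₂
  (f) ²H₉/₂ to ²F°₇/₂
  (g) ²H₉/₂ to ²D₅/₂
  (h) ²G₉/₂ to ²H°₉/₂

2

(a) forbidden (parity, ΔL, ΔJ fail)
(b) forbidden (ΔS, ΔL, ΔJ fail)
(c) forbidden (ΔS, ΔJ fail)
(d) forbidden (parity, ΔL, ΔJ fail)
(e) allowed
(f) forbidden (ΔL fails)
(g) forbidden (parity, ΔL, ΔJ fail)
(h) allowed
Total allowed: 2 of 8.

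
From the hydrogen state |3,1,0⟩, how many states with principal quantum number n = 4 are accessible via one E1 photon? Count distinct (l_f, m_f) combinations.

E1 requires Δl = ±1, so l_f ∈ {0, 2}; with 0 ≤ l_f ≤ n_f−1 = 3, the allowed l_f values are {0, 2}.
For l_f = 0: m_f ∈ {m_i−1, m_i, m_i+1} ∩ [−0, 0] = {0} → 1 state.
For l_f = 2: m_f ∈ {m_i−1, m_i, m_i+1} ∩ [−2, 2] = {-1, 0, 1} → 3 states.
Total: 4.

4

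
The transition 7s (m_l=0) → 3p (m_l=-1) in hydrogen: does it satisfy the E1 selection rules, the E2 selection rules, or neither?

E1

Δl = 1 − 0 = +1; l_i + l_f = 1.
Δm_l = -1.
E1 (Δl = ±1, |Δm_l| ≤ 1): satisfied.
E2 (Δl = 0,±2, l_i+l_f ≥ 2, |Δm_l| ≤ 2): not satisfied.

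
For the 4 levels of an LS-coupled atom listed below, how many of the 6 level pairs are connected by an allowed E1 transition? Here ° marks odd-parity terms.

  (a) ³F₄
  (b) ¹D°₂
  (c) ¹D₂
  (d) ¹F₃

(a)–(b): forbidden (ΔS, ΔJ).
(a)–(c): forbidden (parity, ΔS, ΔJ).
(a)–(d): forbidden (parity, ΔS).
(b)–(c): allowed.
(b)–(d): allowed.
(c)–(d): forbidden (parity).
Allowed pairs: 2 of 6.

2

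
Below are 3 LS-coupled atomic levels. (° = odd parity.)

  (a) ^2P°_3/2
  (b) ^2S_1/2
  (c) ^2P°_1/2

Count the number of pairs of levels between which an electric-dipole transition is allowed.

(a)–(b): allowed.
(a)–(c): forbidden (parity).
(b)–(c): allowed.
Allowed pairs: 2 of 3.

2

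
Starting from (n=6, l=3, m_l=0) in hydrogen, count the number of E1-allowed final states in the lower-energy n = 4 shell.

E1 requires Δl = ±1, so l_f ∈ {2, 4}; with 0 ≤ l_f ≤ n_f−1 = 3, the allowed l_f values are {2}.
For l_f = 2: m_f ∈ {m_i−1, m_i, m_i+1} ∩ [−2, 2] = {-1, 0, 1} → 3 states.
Total: 3.

3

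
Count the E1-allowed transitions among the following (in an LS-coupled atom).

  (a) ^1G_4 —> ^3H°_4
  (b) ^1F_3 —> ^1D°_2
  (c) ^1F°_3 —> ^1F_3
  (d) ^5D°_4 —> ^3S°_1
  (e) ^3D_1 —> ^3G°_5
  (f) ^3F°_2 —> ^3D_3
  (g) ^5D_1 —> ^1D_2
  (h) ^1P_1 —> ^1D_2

(a) forbidden (ΔS fails)
(b) allowed
(c) allowed
(d) forbidden (parity, ΔS, ΔL, ΔJ fail)
(e) forbidden (ΔL, ΔJ fail)
(f) allowed
(g) forbidden (parity, ΔS fail)
(h) forbidden (parity fails)
Total allowed: 3 of 8.

3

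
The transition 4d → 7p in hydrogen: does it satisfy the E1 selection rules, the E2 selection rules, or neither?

Δl = 1 − 2 = -1; l_i + l_f = 3.
E1 (Δl = ±1): satisfied.
E2 (Δl = 0,±2, l_i+l_f ≥ 2): not satisfied.

E1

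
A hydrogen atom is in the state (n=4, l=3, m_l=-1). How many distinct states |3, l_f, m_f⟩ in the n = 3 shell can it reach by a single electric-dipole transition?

3

E1 requires Δl = ±1, so l_f ∈ {2, 4}; with 0 ≤ l_f ≤ n_f−1 = 2, the allowed l_f values are {2}.
For l_f = 2: m_f ∈ {m_i−1, m_i, m_i+1} ∩ [−2, 2] = {-2, -1, 0} → 3 states.
Total: 3.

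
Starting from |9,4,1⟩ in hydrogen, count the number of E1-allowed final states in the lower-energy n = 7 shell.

6

E1 requires Δl = ±1, so l_f ∈ {3, 5}; with 0 ≤ l_f ≤ n_f−1 = 6, the allowed l_f values are {3, 5}.
For l_f = 3: m_f ∈ {m_i−1, m_i, m_i+1} ∩ [−3, 3] = {0, 1, 2} → 3 states.
For l_f = 5: m_f ∈ {m_i−1, m_i, m_i+1} ∩ [−5, 5] = {0, 1, 2} → 3 states.
Total: 6.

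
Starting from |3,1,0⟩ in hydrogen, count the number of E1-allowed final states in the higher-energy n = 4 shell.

4

E1 requires Δl = ±1, so l_f ∈ {0, 2}; with 0 ≤ l_f ≤ n_f−1 = 3, the allowed l_f values are {0, 2}.
For l_f = 0: m_f ∈ {m_i−1, m_i, m_i+1} ∩ [−0, 0] = {0} → 1 state.
For l_f = 2: m_f ∈ {m_i−1, m_i, m_i+1} ∩ [−2, 2] = {-1, 0, 1} → 3 states.
Total: 4.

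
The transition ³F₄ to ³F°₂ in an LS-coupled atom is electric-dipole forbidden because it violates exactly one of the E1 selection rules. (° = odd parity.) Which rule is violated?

Initial level: S=1, L=3, J=4, parity even. Final level: S=1, L=3, J=2, parity odd.
ΔJ = 0, ±1 (not J=0↔0): J: 4 → 2, ΔJ = -2 — ✗.
Parity must change: even → odd — ✓.
ΔS = 0: S: 1 → 1 — ✓.
ΔL = 0, ±1 (not L=0↔0): L: 3 → 3, ΔL = +0 — ✓.

the ΔJ = 0, ±1 rule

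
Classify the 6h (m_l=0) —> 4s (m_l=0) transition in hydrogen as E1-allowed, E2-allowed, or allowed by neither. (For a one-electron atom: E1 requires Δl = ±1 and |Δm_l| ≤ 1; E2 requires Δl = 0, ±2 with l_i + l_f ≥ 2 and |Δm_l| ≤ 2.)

neither

Δl = 0 − 5 = -5; l_i + l_f = 5.
Δm_l = +0.
E1 (Δl = ±1, |Δm_l| ≤ 1): not satisfied.
E2 (Δl = 0,±2, l_i+l_f ≥ 2, |Δm_l| ≤ 2): not satisfied.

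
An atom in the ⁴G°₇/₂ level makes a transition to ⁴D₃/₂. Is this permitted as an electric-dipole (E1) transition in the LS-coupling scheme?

Parity must change: odd → even — ok.
ΔS = 0: S: 3/2 → 3/2 — ok.
ΔL = 0, ±1 (not L=0↔0): L: 4 → 2, ΔL = -2 — fails.
ΔJ = 0, ±1 (not J=0↔0): J: 7/2 → 3/2, ΔJ = -2 — fails.
Rule(s) violated: ΔL, ΔJ.

forbidden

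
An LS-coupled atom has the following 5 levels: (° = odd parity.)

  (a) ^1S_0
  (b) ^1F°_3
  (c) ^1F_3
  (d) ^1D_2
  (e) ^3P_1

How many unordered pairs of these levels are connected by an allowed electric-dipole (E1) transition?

2

(a)–(b): forbidden (ΔL, ΔJ).
(a)–(c): forbidden (parity, ΔL, ΔJ).
(a)–(d): forbidden (parity, ΔL, ΔJ).
(a)–(e): forbidden (parity, ΔS).
(b)–(c): allowed.
(b)–(d): allowed.
(b)–(e): forbidden (ΔS, ΔL, ΔJ).
(c)–(d): forbidden (parity).
(c)–(e): forbidden (parity, ΔS, ΔL, ΔJ).
(d)–(e): forbidden (parity, ΔS).
Allowed pairs: 2 of 10.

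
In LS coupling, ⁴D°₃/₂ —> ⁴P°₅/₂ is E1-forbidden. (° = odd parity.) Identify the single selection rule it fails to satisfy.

parity

ΔL = 0, ±1 (not L=0↔0): L: 2 → 1, ΔL = -1 — ok.
ΔJ = 0, ±1 (not J=0↔0): J: 3/2 → 5/2, ΔJ = +1 — ok.
ΔS = 0: S: 3/2 → 3/2 — ok.
Parity must change: odd → odd — fails.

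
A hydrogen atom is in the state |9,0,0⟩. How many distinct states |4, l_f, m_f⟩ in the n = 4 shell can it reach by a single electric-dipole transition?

3

E1 requires Δl = ±1, so l_f ∈ {-1, 1}; with 0 ≤ l_f ≤ n_f−1 = 3, the allowed l_f values are {1}.
For l_f = 1: m_f ∈ {m_i−1, m_i, m_i+1} ∩ [−1, 1] = {-1, 0, 1} → 3 states.
Total: 3.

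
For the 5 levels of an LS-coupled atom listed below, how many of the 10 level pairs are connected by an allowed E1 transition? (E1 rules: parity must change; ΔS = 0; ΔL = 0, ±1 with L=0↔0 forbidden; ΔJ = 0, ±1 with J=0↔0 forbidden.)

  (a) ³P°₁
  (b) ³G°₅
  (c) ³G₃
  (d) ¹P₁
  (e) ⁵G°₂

(a)–(b): forbidden (parity, ΔL, ΔJ).
(a)–(c): forbidden (ΔL, ΔJ).
(a)–(d): forbidden (ΔS).
(a)–(e): forbidden (parity, ΔS, ΔL).
(b)–(c): forbidden (ΔJ).
(b)–(d): forbidden (ΔS, ΔL, ΔJ).
(b)–(e): forbidden (parity, ΔS, ΔJ).
(c)–(d): forbidden (parity, ΔS, ΔL, ΔJ).
(c)–(e): forbidden (ΔS).
(d)–(e): forbidden (ΔS, ΔL).
Allowed pairs: 0 of 10.

0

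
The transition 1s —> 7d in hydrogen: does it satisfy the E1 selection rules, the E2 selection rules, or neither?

Δl = 2 − 0 = +2; l_i + l_f = 2.
E1 (Δl = ±1): not satisfied.
E2 (Δl = 0,±2, l_i+l_f ≥ 2): satisfied.

E2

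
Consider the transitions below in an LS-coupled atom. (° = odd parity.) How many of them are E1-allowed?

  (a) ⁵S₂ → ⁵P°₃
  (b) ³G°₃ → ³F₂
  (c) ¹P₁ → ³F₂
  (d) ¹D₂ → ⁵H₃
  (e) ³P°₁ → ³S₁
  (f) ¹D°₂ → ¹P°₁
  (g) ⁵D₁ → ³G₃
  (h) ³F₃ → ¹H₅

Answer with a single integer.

3

(a) allowed
(b) allowed
(c) forbidden (parity, ΔS, ΔL fail)
(d) forbidden (parity, ΔS, ΔL fail)
(e) allowed
(f) forbidden (parity fails)
(g) forbidden (parity, ΔS, ΔL, ΔJ fail)
(h) forbidden (parity, ΔS, ΔL, ΔJ fail)
Total allowed: 3 of 8.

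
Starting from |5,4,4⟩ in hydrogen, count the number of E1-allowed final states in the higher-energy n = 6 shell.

4

E1 requires Δl = ±1, so l_f ∈ {3, 5}; with 0 ≤ l_f ≤ n_f−1 = 5, the allowed l_f values are {3, 5}.
For l_f = 3: m_f ∈ {m_i−1, m_i, m_i+1} ∩ [−3, 3] = {3} → 1 state.
For l_f = 5: m_f ∈ {m_i−1, m_i, m_i+1} ∩ [−5, 5] = {3, 4, 5} → 3 states.
Total: 4.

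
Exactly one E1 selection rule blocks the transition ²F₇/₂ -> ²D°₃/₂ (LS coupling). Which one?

Parity must change: even → odd — satisfied.
ΔS = 0: S: 1/2 → 1/2 — satisfied.
ΔL = 0, ±1 (not L=0↔0): L: 3 → 2, ΔL = -1 — satisfied.
ΔJ = 0, ±1 (not J=0↔0): J: 7/2 → 3/2, ΔJ = -2 — violated.

the ΔJ = 0, ±1 rule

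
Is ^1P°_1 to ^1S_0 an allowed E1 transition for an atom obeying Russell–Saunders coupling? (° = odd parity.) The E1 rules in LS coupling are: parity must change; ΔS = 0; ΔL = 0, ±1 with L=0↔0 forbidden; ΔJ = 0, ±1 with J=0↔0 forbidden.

ΔL = 0, ±1 (not L=0↔0): L: 1 → 0, ΔL = -1 — passes.
ΔS = 0: S: 0 → 0 — passes.
Parity must change: odd → even — passes.
ΔJ = 0, ±1 (not J=0↔0): J: 1 → 0, ΔJ = -1 — passes.
All four E1 rules are satisfied.

allowed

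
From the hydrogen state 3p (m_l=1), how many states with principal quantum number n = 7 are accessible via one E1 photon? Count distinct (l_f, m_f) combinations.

E1 requires Δl = ±1, so l_f ∈ {0, 2}; with 0 ≤ l_f ≤ n_f−1 = 6, the allowed l_f values are {0, 2}.
For l_f = 0: m_f ∈ {m_i−1, m_i, m_i+1} ∩ [−0, 0] = {0} → 1 state.
For l_f = 2: m_f ∈ {m_i−1, m_i, m_i+1} ∩ [−2, 2] = {0, 1, 2} → 3 states.
Total: 4.

4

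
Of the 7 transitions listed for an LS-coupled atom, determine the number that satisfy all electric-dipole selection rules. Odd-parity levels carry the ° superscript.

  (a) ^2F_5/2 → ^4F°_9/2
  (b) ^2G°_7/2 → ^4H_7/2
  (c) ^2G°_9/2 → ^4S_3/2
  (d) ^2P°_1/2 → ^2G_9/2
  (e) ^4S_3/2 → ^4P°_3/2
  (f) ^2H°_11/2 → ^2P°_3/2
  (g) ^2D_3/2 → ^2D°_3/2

(a) forbidden (ΔS, ΔJ fail)
(b) forbidden (ΔS fails)
(c) forbidden (ΔS, ΔL, ΔJ fail)
(d) forbidden (ΔL, ΔJ fail)
(e) allowed
(f) forbidden (parity, ΔL, ΔJ fail)
(g) allowed
Total allowed: 2 of 7.

2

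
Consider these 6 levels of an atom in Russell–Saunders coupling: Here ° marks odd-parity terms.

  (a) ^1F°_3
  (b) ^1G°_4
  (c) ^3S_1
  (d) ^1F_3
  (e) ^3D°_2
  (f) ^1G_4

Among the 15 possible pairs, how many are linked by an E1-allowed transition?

4

(a)–(b): forbidden (parity).
(a)–(c): forbidden (ΔS, ΔL, ΔJ).
(a)–(d): allowed.
(a)–(e): forbidden (parity, ΔS).
(a)–(f): allowed.
(b)–(c): forbidden (ΔS, ΔL, ΔJ).
(b)–(d): allowed.
(b)–(e): forbidden (parity, ΔS, ΔL, ΔJ).
(b)–(f): allowed.
(c)–(d): forbidden (parity, ΔS, ΔL, ΔJ).
(c)–(e): forbidden (ΔL).
(c)–(f): forbidden (parity, ΔS, ΔL, ΔJ).
(d)–(e): forbidden (ΔS).
(d)–(f): forbidden (parity).
(e)–(f): forbidden (ΔS, ΔL, ΔJ).
Allowed pairs: 4 of 15.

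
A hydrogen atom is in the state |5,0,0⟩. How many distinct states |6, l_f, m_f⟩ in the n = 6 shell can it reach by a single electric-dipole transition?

3

E1 requires Δl = ±1, so l_f ∈ {-1, 1}; with 0 ≤ l_f ≤ n_f−1 = 5, the allowed l_f values are {1}.
For l_f = 1: m_f ∈ {m_i−1, m_i, m_i+1} ∩ [−1, 1] = {-1, 0, 1} → 3 states.
Total: 3.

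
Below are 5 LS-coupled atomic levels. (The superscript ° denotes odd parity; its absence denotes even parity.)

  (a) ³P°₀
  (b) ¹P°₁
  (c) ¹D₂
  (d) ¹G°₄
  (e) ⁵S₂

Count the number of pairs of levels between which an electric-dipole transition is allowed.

1

(a)–(b): forbidden (parity, ΔS).
(a)–(c): forbidden (ΔS, ΔJ).
(a)–(d): forbidden (parity, ΔS, ΔL, ΔJ).
(a)–(e): forbidden (ΔS, ΔJ).
(b)–(c): allowed.
(b)–(d): forbidden (parity, ΔL, ΔJ).
(b)–(e): forbidden (ΔS).
(c)–(d): forbidden (ΔL, ΔJ).
(c)–(e): forbidden (parity, ΔS, ΔL).
(d)–(e): forbidden (ΔS, ΔL, ΔJ).
Allowed pairs: 1 of 10.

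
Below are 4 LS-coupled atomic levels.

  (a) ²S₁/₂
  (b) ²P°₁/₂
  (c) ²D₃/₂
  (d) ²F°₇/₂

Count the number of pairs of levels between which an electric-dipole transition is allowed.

(a)–(b): allowed.
(a)–(c): forbidden (parity, ΔL).
(a)–(d): forbidden (ΔL, ΔJ).
(b)–(c): allowed.
(b)–(d): forbidden (parity, ΔL, ΔJ).
(c)–(d): forbidden (ΔJ).
Allowed pairs: 2 of 6.

2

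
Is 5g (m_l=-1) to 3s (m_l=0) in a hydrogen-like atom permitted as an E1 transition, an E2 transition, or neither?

Δl = 0 − 4 = -4; l_i + l_f = 4.
Δm_l = +1.
E1 (Δl = ±1, |Δm_l| ≤ 1): not satisfied.
E2 (Δl = 0,±2, l_i+l_f ≥ 2, |Δm_l| ≤ 2): not satisfied.

neither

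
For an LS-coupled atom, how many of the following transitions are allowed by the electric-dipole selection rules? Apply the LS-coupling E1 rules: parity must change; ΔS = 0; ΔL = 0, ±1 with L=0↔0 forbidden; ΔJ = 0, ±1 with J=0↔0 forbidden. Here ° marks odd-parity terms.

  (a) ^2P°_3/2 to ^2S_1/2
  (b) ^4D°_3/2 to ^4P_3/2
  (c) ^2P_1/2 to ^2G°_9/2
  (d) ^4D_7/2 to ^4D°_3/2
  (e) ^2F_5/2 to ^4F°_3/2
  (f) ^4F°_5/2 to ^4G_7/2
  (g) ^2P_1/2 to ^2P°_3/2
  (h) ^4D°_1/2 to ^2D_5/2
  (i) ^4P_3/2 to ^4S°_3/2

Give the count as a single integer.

(a) allowed
(b) allowed
(c) forbidden (ΔL, ΔJ fail)
(d) forbidden (ΔJ fails)
(e) forbidden (ΔS fails)
(f) allowed
(g) allowed
(h) forbidden (ΔS, ΔJ fail)
(i) allowed
Total allowed: 5 of 9.

5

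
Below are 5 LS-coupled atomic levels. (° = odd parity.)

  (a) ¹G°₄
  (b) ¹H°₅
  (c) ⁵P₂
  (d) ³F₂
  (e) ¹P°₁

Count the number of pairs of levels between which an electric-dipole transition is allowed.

0

(a)–(b): forbidden (parity).
(a)–(c): forbidden (ΔS, ΔL, ΔJ).
(a)–(d): forbidden (ΔS, ΔJ).
(a)–(e): forbidden (parity, ΔL, ΔJ).
(b)–(c): forbidden (ΔS, ΔL, ΔJ).
(b)–(d): forbidden (ΔS, ΔL, ΔJ).
(b)–(e): forbidden (parity, ΔL, ΔJ).
(c)–(d): forbidden (parity, ΔS, ΔL).
(c)–(e): forbidden (ΔS).
(d)–(e): forbidden (ΔS, ΔL).
Allowed pairs: 0 of 10.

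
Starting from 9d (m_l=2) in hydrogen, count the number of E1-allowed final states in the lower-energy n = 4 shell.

4

E1 requires Δl = ±1, so l_f ∈ {1, 3}; with 0 ≤ l_f ≤ n_f−1 = 3, the allowed l_f values are {1, 3}.
For l_f = 1: m_f ∈ {m_i−1, m_i, m_i+1} ∩ [−1, 1] = {1} → 1 state.
For l_f = 3: m_f ∈ {m_i−1, m_i, m_i+1} ∩ [−3, 3] = {1, 2, 3} → 3 states.
Total: 4.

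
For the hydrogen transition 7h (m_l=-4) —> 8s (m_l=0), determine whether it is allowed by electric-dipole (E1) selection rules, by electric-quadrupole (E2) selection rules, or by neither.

Δl = 0 − 5 = -5; l_i + l_f = 5.
Δm_l = +4.
E1 (Δl = ±1, |Δm_l| ≤ 1): not satisfied.
E2 (Δl = 0,±2, l_i+l_f ≥ 2, |Δm_l| ≤ 2): not satisfied.

neither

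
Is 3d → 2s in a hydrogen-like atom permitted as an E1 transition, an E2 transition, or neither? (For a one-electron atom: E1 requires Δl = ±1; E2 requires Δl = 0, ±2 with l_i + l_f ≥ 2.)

Δl = 0 − 2 = -2; l_i + l_f = 2.
E1 (Δl = ±1): not satisfied.
E2 (Δl = 0,±2, l_i+l_f ≥ 2): satisfied.

E2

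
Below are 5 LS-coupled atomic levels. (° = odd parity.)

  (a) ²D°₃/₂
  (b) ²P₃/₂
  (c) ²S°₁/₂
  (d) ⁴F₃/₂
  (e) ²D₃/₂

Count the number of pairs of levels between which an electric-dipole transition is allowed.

3

(a)–(b): allowed.
(a)–(c): forbidden (parity, ΔL).
(a)–(d): forbidden (ΔS).
(a)–(e): allowed.
(b)–(c): allowed.
(b)–(d): forbidden (parity, ΔS, ΔL).
(b)–(e): forbidden (parity).
(c)–(d): forbidden (ΔS, ΔL).
(c)–(e): forbidden (ΔL).
(d)–(e): forbidden (parity, ΔS).
Allowed pairs: 3 of 10.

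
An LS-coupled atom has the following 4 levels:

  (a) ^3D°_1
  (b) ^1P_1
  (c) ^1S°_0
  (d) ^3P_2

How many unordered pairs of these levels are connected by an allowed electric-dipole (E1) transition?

2

(a)–(b): forbidden (ΔS).
(a)–(c): forbidden (parity, ΔS, ΔL).
(a)–(d): allowed.
(b)–(c): allowed.
(b)–(d): forbidden (parity, ΔS).
(c)–(d): forbidden (ΔS, ΔJ).
Allowed pairs: 2 of 6.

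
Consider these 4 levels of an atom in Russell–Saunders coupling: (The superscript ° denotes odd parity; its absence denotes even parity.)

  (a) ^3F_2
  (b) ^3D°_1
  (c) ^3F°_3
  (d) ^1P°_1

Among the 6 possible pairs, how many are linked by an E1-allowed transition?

2

(a)–(b): allowed.
(a)–(c): allowed.
(a)–(d): forbidden (ΔS, ΔL).
(b)–(c): forbidden (parity, ΔJ).
(b)–(d): forbidden (parity, ΔS).
(c)–(d): forbidden (parity, ΔS, ΔL, ΔJ).
Allowed pairs: 2 of 6.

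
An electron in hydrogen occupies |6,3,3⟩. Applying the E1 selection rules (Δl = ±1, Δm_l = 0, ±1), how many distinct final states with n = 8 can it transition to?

4

E1 requires Δl = ±1, so l_f ∈ {2, 4}; with 0 ≤ l_f ≤ n_f−1 = 7, the allowed l_f values are {2, 4}.
For l_f = 2: m_f ∈ {m_i−1, m_i, m_i+1} ∩ [−2, 2] = {2} → 1 state.
For l_f = 4: m_f ∈ {m_i−1, m_i, m_i+1} ∩ [−4, 4] = {2, 3, 4} → 3 states.
Total: 4.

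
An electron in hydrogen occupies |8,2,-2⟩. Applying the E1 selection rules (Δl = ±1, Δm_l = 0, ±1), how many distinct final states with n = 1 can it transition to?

0

E1 requires l_f ∈ {1, 3}, but neither lies in [0, 0], so no final state is reachable.
Total: 0.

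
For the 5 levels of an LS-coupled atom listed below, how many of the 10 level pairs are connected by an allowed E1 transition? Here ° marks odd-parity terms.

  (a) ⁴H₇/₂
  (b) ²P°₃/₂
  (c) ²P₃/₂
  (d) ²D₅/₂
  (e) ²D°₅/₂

4

(a)–(b): forbidden (ΔS, ΔL, ΔJ).
(a)–(c): forbidden (parity, ΔS, ΔL, ΔJ).
(a)–(d): forbidden (parity, ΔS, ΔL).
(a)–(e): forbidden (ΔS, ΔL).
(b)–(c): allowed.
(b)–(d): allowed.
(b)–(e): forbidden (parity).
(c)–(d): forbidden (parity).
(c)–(e): allowed.
(d)–(e): allowed.
Allowed pairs: 4 of 10.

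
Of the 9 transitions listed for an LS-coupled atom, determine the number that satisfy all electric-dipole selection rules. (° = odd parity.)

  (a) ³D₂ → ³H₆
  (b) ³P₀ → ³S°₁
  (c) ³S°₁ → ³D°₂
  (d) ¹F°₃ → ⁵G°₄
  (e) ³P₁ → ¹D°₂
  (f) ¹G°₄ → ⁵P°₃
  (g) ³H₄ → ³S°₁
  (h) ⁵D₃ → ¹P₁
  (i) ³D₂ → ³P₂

1

(a) forbidden (parity, ΔL, ΔJ fail)
(b) allowed
(c) forbidden (parity, ΔL fail)
(d) forbidden (parity, ΔS fail)
(e) forbidden (ΔS fails)
(f) forbidden (parity, ΔS, ΔL fail)
(g) forbidden (ΔL, ΔJ fail)
(h) forbidden (parity, ΔS, ΔJ fail)
(i) forbidden (parity fails)
Total allowed: 1 of 9.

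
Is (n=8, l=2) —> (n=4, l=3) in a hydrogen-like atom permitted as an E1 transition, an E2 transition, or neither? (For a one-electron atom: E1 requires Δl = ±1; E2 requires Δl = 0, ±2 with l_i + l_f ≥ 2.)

E1

Δl = 3 − 2 = +1; l_i + l_f = 5.
E1 (Δl = ±1): satisfied.
E2 (Δl = 0,±2, l_i+l_f ≥ 2): not satisfied.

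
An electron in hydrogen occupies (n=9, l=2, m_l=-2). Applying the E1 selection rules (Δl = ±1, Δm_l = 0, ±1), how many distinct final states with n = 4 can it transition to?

E1 requires Δl = ±1, so l_f ∈ {1, 3}; with 0 ≤ l_f ≤ n_f−1 = 3, the allowed l_f values are {1, 3}.
For l_f = 1: m_f ∈ {m_i−1, m_i, m_i+1} ∩ [−1, 1] = {-1} → 1 state.
For l_f = 3: m_f ∈ {m_i−1, m_i, m_i+1} ∩ [−3, 3] = {-3, -2, -1} → 3 states.
Total: 4.

4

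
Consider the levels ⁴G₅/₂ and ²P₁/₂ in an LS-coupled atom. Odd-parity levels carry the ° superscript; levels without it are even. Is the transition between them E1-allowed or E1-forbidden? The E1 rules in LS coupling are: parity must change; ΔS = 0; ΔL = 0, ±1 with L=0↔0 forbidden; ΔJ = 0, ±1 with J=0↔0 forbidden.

Reading off the term symbols: S 3/2→1/2, L 4→1, J 5/2→1/2, parity even→even.
Parity must change: even → even — fails.
ΔS = 0: S: 3/2 → 1/2 — fails.
ΔL = 0, ±1 (not L=0↔0): L: 4 → 1, ΔL = -3 — fails.
ΔJ = 0, ±1 (not J=0↔0): J: 5/2 → 1/2, ΔJ = -2 — fails.
Rule(s) violated: parity, ΔS, ΔL, ΔJ.

forbidden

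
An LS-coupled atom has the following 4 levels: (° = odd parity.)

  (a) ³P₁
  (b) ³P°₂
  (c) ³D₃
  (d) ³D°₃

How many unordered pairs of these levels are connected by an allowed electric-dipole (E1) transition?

(a)–(b): allowed.
(a)–(c): forbidden (parity, ΔJ).
(a)–(d): forbidden (ΔJ).
(b)–(c): allowed.
(b)–(d): forbidden (parity).
(c)–(d): allowed.
Allowed pairs: 3 of 6.

3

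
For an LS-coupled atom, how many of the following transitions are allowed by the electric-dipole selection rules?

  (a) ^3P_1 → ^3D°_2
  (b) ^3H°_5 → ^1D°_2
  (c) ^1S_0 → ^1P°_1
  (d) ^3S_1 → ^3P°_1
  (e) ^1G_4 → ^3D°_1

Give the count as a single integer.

3

(a) allowed
(b) forbidden (parity, ΔS, ΔL, ΔJ fail)
(c) allowed
(d) allowed
(e) forbidden (ΔS, ΔL, ΔJ fail)
Total allowed: 3 of 5.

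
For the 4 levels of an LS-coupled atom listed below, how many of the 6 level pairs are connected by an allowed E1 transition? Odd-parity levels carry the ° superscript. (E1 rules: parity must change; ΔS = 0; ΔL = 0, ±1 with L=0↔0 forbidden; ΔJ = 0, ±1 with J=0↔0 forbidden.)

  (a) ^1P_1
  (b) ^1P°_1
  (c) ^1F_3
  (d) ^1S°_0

(a)–(b): allowed.
(a)–(c): forbidden (parity, ΔL, ΔJ).
(a)–(d): allowed.
(b)–(c): forbidden (ΔL, ΔJ).
(b)–(d): forbidden (parity).
(c)–(d): forbidden (ΔL, ΔJ).
Allowed pairs: 2 of 6.

2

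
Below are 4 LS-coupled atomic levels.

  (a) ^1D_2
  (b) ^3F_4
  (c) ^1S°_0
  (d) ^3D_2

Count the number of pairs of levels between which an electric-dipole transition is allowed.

(a)–(b): forbidden (parity, ΔS, ΔJ).
(a)–(c): forbidden (ΔL, ΔJ).
(a)–(d): forbidden (parity, ΔS).
(b)–(c): forbidden (ΔS, ΔL, ΔJ).
(b)–(d): forbidden (parity, ΔJ).
(c)–(d): forbidden (ΔS, ΔL, ΔJ).
Allowed pairs: 0 of 6.

0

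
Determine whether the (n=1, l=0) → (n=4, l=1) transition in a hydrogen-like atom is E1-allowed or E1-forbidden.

Δl = 1 − 0 = +1; the E1 rule Δl = ±1 is satisfied.
All E1 selection rules are satisfied.

allowed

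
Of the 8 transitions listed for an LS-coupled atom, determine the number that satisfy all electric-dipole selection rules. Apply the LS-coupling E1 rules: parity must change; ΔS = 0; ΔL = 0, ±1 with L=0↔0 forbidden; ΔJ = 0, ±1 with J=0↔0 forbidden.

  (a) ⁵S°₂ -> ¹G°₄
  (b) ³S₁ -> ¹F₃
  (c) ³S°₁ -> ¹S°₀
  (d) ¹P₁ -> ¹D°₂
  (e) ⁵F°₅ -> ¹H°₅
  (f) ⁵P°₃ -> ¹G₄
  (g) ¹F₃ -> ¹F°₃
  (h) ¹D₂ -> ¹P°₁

3

(a) forbidden (parity, ΔS, ΔL, ΔJ fail)
(b) forbidden (parity, ΔS, ΔL, ΔJ fail)
(c) forbidden (parity, ΔS, ΔL fail)
(d) allowed
(e) forbidden (parity, ΔS, ΔL fail)
(f) forbidden (ΔS, ΔL fail)
(g) allowed
(h) allowed
Total allowed: 3 of 8.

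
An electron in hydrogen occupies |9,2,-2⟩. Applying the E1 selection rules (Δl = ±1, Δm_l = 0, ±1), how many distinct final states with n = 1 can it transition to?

0

E1 requires l_f ∈ {1, 3}, but neither lies in [0, 0], so no final state is reachable.
Total: 0.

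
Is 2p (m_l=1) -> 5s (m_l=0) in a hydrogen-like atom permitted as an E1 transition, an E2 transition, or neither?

E1

Δl = 0 − 1 = -1; l_i + l_f = 1.
Δm_l = -1.
E1 (Δl = ±1, |Δm_l| ≤ 1): satisfied.
E2 (Δl = 0,±2, l_i+l_f ≥ 2, |Δm_l| ≤ 2): not satisfied.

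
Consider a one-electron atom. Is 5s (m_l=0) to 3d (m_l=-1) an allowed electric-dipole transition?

forbidden

Δl = 2 − 0 = +2; the E1 rule Δl = ±1 is fails.
Δm_l = -1 − (0) = -1. E1 requires Δm_l = 0, ±1: ok.
The transition is electric-dipole forbidden.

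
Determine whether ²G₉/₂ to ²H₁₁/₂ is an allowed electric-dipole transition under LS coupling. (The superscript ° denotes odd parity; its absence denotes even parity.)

Reading off the term symbols: S 1/2→1/2, L 4→5, J 9/2→11/2, parity even→even.
ΔJ = 0, ±1 (not J=0↔0): J: 9/2 → 11/2, ΔJ = +1 — passes.
ΔL = 0, ±1 (not L=0↔0): L: 4 → 5, ΔL = +1 — passes.
ΔS = 0: S: 1/2 → 1/2 — passes.
Parity must change: even → even — fails.
Rule(s) violated: parity.

forbidden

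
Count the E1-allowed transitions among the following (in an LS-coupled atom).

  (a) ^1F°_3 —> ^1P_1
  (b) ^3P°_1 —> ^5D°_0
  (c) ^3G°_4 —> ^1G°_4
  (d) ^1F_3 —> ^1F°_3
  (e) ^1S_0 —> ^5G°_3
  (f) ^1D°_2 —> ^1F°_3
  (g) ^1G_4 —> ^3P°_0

1

(a) forbidden (ΔL, ΔJ fail)
(b) forbidden (parity, ΔS fail)
(c) forbidden (parity, ΔS fail)
(d) allowed
(e) forbidden (ΔS, ΔL, ΔJ fail)
(f) forbidden (parity fails)
(g) forbidden (ΔS, ΔL, ΔJ fail)
Total allowed: 1 of 7.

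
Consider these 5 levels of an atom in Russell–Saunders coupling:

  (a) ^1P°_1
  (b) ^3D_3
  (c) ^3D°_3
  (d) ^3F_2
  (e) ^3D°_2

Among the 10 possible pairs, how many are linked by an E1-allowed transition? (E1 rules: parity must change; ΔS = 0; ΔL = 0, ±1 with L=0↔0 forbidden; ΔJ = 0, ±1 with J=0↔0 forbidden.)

4

(a)–(b): forbidden (ΔS, ΔJ).
(a)–(c): forbidden (parity, ΔS, ΔJ).
(a)–(d): forbidden (ΔS, ΔL).
(a)–(e): forbidden (parity, ΔS).
(b)–(c): allowed.
(b)–(d): forbidden (parity).
(b)–(e): allowed.
(c)–(d): allowed.
(c)–(e): forbidden (parity).
(d)–(e): allowed.
Allowed pairs: 4 of 10.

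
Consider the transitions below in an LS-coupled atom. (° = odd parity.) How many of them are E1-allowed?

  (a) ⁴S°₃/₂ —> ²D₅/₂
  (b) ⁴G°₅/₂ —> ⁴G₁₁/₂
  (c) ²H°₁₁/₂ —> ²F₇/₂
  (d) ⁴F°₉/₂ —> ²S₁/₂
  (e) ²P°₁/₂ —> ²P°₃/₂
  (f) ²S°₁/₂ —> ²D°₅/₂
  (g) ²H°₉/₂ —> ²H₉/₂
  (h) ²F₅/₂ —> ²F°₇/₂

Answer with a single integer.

(a) forbidden (ΔS, ΔL fail)
(b) forbidden (ΔJ fails)
(c) forbidden (ΔL, ΔJ fail)
(d) forbidden (ΔS, ΔL, ΔJ fail)
(e) forbidden (parity fails)
(f) forbidden (parity, ΔL, ΔJ fail)
(g) allowed
(h) allowed
Total allowed: 2 of 8.

2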